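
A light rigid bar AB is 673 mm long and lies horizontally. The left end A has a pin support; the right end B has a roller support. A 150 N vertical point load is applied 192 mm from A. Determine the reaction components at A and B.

A_x = 0, A_y = 107.2 N, B_y = 42.79 N

Moments about A: B_y·673 − 150·192 = 0 → B_y = 28800/673 = 42.7935 ≈ 42.79 N.
ΣF_y = 0: A_y + 42.7935 − 150 = 0 → A_y = 107.2 N.
ΣF_x = 0: no horizontal applied forces, so A_x = 0.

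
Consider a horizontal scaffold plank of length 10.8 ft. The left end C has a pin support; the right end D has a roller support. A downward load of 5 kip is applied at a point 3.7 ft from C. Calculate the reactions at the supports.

ΣM about C: D_y·10.8 − 5·3.7 = 0 → D_y = 18.5/10.8 = 1.71296 ≈ 1.713 kip.
ΣF_y = 0: C_y + 1.71296 − 5 = 0 → C_y = 3.287 kip.
ΣF_x = 0: no horizontal applied forces, so C_x = 0.

C_x = 0, C_y = 3.287 kip, D_y = 1.713 kip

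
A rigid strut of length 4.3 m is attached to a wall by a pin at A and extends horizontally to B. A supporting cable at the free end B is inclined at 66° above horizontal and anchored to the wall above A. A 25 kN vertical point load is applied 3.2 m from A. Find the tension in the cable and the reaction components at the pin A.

ΣM about A: T·sin66°·4.3 − 25·3.2 = 0 → T = 80/(4.3·0.913545) = 20.3653 ≈ 20.37 kN.
ΣF_x = 0: A_x − T·cos66° = 0 → A_x = 20.3653 × 0.406737 = 8.283 kN.
ΣF_y = 0: A_y + T·sin66° − 25 = 0 → A_y = 25 − 20.3653 × 0.913545 = 6.395 kN.

T = 20.37 kN, A_x = 8.283 kN, A_y = 6.395 kN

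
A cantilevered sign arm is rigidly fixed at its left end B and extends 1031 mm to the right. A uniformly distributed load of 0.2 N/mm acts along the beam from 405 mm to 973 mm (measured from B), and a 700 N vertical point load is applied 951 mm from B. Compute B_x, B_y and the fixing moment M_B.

Resultant of the distributed load: 0.2 × 568 = 113.6 N at 689 mm from B.
ΣF_x = 0: B_x = 0.
ΣF_y = 0: B_y − 0.2·568 − 700 = 0 → B_y = 813.6 N.
ΣM about B: M_B − (0.2·568)·689 − 700·951 = 0 → M_B = 744000 N·mm.

B_x = 0, B_y = 813.6 N, M_B = 744000 N·mm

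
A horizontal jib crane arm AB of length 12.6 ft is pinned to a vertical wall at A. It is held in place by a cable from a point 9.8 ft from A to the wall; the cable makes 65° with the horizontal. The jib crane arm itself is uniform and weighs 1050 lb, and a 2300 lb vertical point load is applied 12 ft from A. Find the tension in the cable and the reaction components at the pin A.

ΣM about A: T·sin65°·9.8 − 1050·6.3 − 2300·12 = 0 → T = 34215/(9.8·0.906308) = 3852.25 ≈ 3852 lb.
ΣF_x = 0: A_x − T·cos65° = 0 → A_x = 3852.25 × 0.422618 = 1628 lb.
ΣF_y = 0: A_y + T·sin65° − 1050 − 2300 = 0 → A_y = 3350 − 3852.25 × 0.906308 = -141.3 lb.

T = 3852 lb, A_x = 1628 lb, A_y = -141.3 lb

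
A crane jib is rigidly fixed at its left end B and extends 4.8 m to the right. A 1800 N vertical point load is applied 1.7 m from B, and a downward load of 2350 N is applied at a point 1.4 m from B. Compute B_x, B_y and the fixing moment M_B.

ΣF_x = 0: B_x = 0.
ΣF_y = 0: B_y − 1800 − 2350 = 0 → B_y = 4150 N.
ΣM about B: M_B − 1800·1.7 − 2350·1.4 = 0 → M_B = 6350 N·m.

B_x = 0, B_y = 4150 N, M_B = 6350 N·m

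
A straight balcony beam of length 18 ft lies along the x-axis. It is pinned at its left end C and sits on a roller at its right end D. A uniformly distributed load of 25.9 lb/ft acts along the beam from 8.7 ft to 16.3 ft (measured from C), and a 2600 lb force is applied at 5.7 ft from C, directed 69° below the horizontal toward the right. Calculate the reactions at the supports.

C_x = -931.8 lb, C_y = 1719 lb, D_y = 905.3 lb

Resultant of the distributed load: 25.9 × 7.6 = 196.84 lb at 12.5 ft from C.
Moments about C: D_y·18 − (25.9·7.6)·12.5 − 2600·sin69°·5.7 = 0 → D_y = 16296.2/18 = 905.344 ≈ 905.3 lb.
ΣF_y = 0: C_y + 905.344 − 25.9·7.6 − 2600·sin69° = 0 → C_y = 1719 lb.
ΣF_x = 0: C_x + 2600·cos69° = 0 → C_x = -931.8 lb.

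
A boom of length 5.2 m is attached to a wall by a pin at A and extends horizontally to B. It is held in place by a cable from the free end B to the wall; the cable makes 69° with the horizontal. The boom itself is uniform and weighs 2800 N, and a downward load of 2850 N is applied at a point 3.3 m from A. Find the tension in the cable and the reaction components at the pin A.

ΣM about A: T·sin69°·5.2 − 2800·2.6 − 2850·3.3 = 0 → T = 16685/(5.2·0.93358) = 3436.94 ≈ 3437 N.
ΣF_x = 0: A_x − T·cos69° = 0 → A_x = 3436.94 × 0.358368 = 1232 N.
ΣF_y = 0: A_y + T·sin69° − 2800 − 2850 = 0 → A_y = 5650 − 3436.94 × 0.93358 = 2441 N.

T = 3437 N, A_x = 1232 N, A_y = 2441 N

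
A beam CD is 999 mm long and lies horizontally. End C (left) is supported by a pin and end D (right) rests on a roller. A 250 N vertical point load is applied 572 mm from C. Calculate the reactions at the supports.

C_x = 0, C_y = 106.9 N, D_y = 143.1 N

Moments about C: D_y·999 − 250·572 = 0 → D_y = 143000/999 = 143.143 ≈ 143.1 N.
ΣF_y = 0: C_y + 143.143 − 250 = 0 → C_y = 106.9 N.
ΣF_x = 0: no horizontal applied forces, so C_x = 0.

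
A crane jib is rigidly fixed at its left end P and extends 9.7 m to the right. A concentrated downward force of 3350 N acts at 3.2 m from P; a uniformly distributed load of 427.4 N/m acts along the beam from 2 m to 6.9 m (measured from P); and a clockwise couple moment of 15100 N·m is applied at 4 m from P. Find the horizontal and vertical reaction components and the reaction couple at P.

P_x = 0, P_y = 5444 N, M_P = 35140 N·m

Resultant of the distributed load: 427.4 × 4.9 = 2094.26 N at 4.45 m from P.
ΣF_x = 0: P_x = 0.
ΣF_y = 0: P_y − 3350 − 427.4·4.9 = 0 → P_y = 5444 N.
ΣM about P: M_P − 3350·3.2 − (427.4·4.9)·4.45 − 15100 = 0 → M_P = 35140 N·m.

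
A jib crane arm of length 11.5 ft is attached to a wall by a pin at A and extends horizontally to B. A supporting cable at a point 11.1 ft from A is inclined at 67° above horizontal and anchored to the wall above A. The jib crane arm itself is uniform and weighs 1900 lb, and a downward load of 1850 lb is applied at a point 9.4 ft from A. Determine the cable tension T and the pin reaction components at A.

ΣM about A: T·sin67°·11.1 − 1900·5.75 − 1850·9.4 = 0 → T = 28315/(11.1·0.920505) = 2771.2 ≈ 2771 lb.
ΣF_x = 0: A_x − T·cos67° = 0 → A_x = 2771.2 × 0.390731 = 1083 lb.
ΣF_y = 0: A_y + T·sin67° − 1900 − 1850 = 0 → A_y = 3750 − 2771.2 × 0.920505 = 1199 lb.

T = 2771 lb, A_x = 1083 lb, A_y = 1199 lb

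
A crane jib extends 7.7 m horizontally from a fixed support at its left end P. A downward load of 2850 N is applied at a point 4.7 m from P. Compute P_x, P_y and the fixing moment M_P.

P_x = 0, P_y = 2850 N, M_P = 13400 N·m

ΣF_x = 0: P_x = 0.
ΣF_y = 0: P_y − 2850 = 0 → P_y = 2850 N.
ΣM about P: M_P − 2850·4.7 = 0 → M_P = 13400 N·m.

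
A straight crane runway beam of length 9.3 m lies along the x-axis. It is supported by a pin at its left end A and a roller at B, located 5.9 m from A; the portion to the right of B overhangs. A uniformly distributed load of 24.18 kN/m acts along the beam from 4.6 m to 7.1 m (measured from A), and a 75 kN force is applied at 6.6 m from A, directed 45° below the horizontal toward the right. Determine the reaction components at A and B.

Resultant of the distributed load: 24.18 × 2.5 = 60.45 kN at 5.85 m from A.
ΣM about A: B_y·5.9 − (24.18·2.5)·5.85 − 75·sin45°·6.6 = 0 → B_y = 703.65/5.9 = 119.263 ≈ 119.3 kN.
ΣF_y = 0: A_y + 119.263 − 24.18·2.5 − 75·sin45° = 0 → A_y = -5.780 kN.
ΣF_x = 0: A_x + 75·cos45° = 0 → A_x = -53.03 kN.

A_x = -53.03 kN, A_y = -5.780 kN, B_y = 119.3 kN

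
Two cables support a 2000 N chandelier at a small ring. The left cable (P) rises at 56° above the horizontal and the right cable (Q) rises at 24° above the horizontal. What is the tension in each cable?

T_P = 1855 N, T_Q = 1136 N

ΣF_x = 0: −T_P·cos56° + T_Q·cos24° = 0 → T_Q = 0.612113·T_P.
ΣF_y = 0: T_P·sin56° + T_Q·sin24° = 2000.
Substitute: T_P·(0.829038 + 0.612113·0.406737) = 2000 → T_P = 1855.28 ≈ 1855 N.
Then T_Q = 0.612113 × 1855.28 = 1136 N.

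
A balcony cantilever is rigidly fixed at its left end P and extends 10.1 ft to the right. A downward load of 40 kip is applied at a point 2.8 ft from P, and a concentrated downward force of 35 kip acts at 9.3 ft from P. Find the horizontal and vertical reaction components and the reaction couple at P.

P_x = 0, P_y = 75.00 kip, M_P = 437.5 kip·ft

ΣF_x = 0: P_x = 0.
ΣF_y = 0: P_y − 40 − 35 = 0 → P_y = 75.00 kip.
ΣM about P: M_P − 40·2.8 − 35·9.3 = 0 → M_P = 437.5 kip·ft.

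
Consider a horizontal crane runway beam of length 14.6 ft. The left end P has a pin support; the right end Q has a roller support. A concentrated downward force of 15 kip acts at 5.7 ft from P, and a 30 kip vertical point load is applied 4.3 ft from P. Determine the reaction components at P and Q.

P_x = 0, P_y = 30.31 kip, Q_y = 14.69 kip

Taking moments about P: Q_y·14.6 − 15·5.7 − 30·4.3 = 0 → Q_y = 214.5/14.6 = 14.6918 ≈ 14.69 kip.
ΣF_y = 0: P_y + 14.6918 − 15 − 30 = 0 → P_y = 30.31 kip.
ΣF_x = 0: no horizontal applied forces, so P_x = 0.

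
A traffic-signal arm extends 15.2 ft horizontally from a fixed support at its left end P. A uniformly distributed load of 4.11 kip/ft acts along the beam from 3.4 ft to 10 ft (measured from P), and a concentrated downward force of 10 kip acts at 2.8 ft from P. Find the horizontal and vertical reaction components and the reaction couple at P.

P_x = 0, P_y = 37.13 kip, M_P = 209.7 kip·ft

Resultant of the distributed load: 4.11 × 6.6 = 27.126 kip at 6.7 ft from P.
ΣF_x = 0: P_x = 0.
ΣF_y = 0: P_y − 4.11·6.6 − 10 = 0 → P_y = 37.13 kip.
ΣM about P: M_P − (4.11·6.6)·6.7 − 10·2.8 = 0 → M_P = 209.7 kip·ft.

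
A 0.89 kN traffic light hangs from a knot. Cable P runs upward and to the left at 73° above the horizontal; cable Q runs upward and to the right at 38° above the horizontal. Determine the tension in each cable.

ΣF_x = 0: −T_P·cos73° + T_Q·cos38° = 0 → T_Q = 0.371025·T_P.
ΣF_y = 0: T_P·sin73° + T_Q·sin38° = 0.89.
Substitute: T_P·(0.956305 + 0.371025·0.615661) = 0.89 → T_P = 0.751226 ≈ 0.7512 kN.
Then T_Q = 0.371025 × 0.751226 = 0.2787 kN.

T_P = 0.7512 kN, T_Q = 0.2787 kN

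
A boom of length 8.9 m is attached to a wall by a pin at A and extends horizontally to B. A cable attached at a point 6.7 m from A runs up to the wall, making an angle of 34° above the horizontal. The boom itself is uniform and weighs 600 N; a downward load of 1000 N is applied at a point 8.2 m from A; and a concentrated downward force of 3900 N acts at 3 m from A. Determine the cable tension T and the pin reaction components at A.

ΣM about A: T·sin34°·6.7 − 600·4.45 − 1000·8.2 − 3900·3 = 0 → T = 22570/(6.7·0.559193) = 6024.14 ≈ 6024 N.
ΣF_x = 0: A_x − T·cos34° = 0 → A_x = 6024.14 × 0.829038 = 4994 N.
ΣF_y = 0: A_y + T·sin34° − 600 − 1000 − 3900 = 0 → A_y = 5500 − 6024.14 × 0.559193 = 2131 N.

T = 6024 N, A_x = 4994 N, A_y = 2131 N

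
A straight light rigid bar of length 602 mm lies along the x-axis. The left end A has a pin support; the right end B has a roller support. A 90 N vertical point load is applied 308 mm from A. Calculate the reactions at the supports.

ΣM about A: B_y·602 − 90·308 = 0 → B_y = 27720/602 = 46.0465 ≈ 46.05 N.
ΣF_y = 0: A_y + 46.0465 − 90 = 0 → A_y = 43.95 N.
ΣF_x = 0: no horizontal applied forces, so A_x = 0.

A_x = 0, A_y = 43.95 N, B_y = 46.05 N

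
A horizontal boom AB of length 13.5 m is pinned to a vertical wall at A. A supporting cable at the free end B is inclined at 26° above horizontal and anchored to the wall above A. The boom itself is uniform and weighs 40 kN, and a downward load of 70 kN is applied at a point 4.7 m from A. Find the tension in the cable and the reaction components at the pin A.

T = 101.2 kN, A_x = 90.97 kN, A_y = 65.63 kN

ΣM about A: T·sin26°·13.5 − 40·6.75 − 70·4.7 = 0 → T = 599/(13.5·0.438371) = 101.216 ≈ 101.2 kN.
ΣF_x = 0: A_x − T·cos26° = 0 → A_x = 101.216 × 0.898794 = 90.97 kN.
ΣF_y = 0: A_y + T·sin26° − 40 − 70 = 0 → A_y = 110 − 101.216 × 0.438371 = 65.63 kN.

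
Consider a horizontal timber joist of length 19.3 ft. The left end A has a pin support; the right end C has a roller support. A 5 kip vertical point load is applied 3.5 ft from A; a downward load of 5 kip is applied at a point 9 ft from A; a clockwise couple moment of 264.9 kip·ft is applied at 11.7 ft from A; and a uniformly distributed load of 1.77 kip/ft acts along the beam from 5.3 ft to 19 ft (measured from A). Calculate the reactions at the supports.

Resultant of the distributed load: 1.77 × 13.7 = 24.249 kip at 12.15 ft from A.
Taking moments about A: C_y·19.3 − 5·3.5 − 5·9 − 264.9 − (1.77·13.7)·12.15 = 0 → C_y = 622.02535/19.3 = 32.2293 ≈ 32.23 kip.
ΣF_y = 0: A_y + 32.2293 − 5 − 5 − 1.77·13.7 = 0 → A_y = 2.020 kip.
ΣF_x = 0: no horizontal applied forces, so A_x = 0.

A_x = 0, A_y = 2.020 kip, C_y = 32.23 kip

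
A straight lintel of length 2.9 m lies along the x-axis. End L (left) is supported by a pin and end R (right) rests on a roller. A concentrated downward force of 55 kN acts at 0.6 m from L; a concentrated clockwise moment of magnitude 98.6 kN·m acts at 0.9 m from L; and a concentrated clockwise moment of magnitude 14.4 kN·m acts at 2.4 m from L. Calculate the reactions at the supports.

ΣM about L: R_y·2.9 − 55·0.6 − 98.6 − 14.4 = 0 → R_y = 146/2.9 = 50.3448 ≈ 50.34 kN.
ΣF_y = 0: L_y + 50.3448 − 55 = 0 → L_y = 4.655 kN.
ΣF_x = 0: no horizontal applied forces, so L_x = 0.

L_x = 0, L_y = 4.655 kN, R_y = 50.34 kN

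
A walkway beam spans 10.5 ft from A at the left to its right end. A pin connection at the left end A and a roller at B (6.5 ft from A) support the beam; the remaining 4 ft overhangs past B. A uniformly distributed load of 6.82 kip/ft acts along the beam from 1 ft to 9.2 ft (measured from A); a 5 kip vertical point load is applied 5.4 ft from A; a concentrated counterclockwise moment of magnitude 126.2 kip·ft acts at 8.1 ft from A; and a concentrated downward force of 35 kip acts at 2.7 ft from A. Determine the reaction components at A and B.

Resultant of the distributed load: 6.82 × 8.2 = 55.924 kip at 5.1 ft from A.
Taking moments about A: B_y·6.5 − (6.82·8.2)·5.1 − 5·5.4 + 126.2 − 35·2.7 = 0 → B_y = 280.5124/6.5 = 43.1558 ≈ 43.16 kip.
ΣF_y = 0: A_y + 43.1558 − 6.82·8.2 − 5 − 35 = 0 → A_y = 52.77 kip.
ΣF_x = 0: no horizontal applied forces, so A_x = 0.

A_x = 0, A_y = 52.77 kip, B_y = 43.16 kip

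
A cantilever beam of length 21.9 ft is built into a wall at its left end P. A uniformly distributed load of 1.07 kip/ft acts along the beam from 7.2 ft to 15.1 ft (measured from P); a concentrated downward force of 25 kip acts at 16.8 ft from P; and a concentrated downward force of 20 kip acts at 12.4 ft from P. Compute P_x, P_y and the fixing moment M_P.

P_x = 0, P_y = 53.45 kip, M_P = 762.3 kip·ft

Resultant of the distributed load: 1.07 × 7.9 = 8.453 kip at 11.15 ft from P.
ΣF_x = 0: P_x = 0.
ΣF_y = 0: P_y − 1.07·7.9 − 25 − 20 = 0 → P_y = 53.45 kip.
ΣM about P: M_P − (1.07·7.9)·11.15 − 25·16.8 − 20·12.4 = 0 → M_P = 762.3 kip·ft.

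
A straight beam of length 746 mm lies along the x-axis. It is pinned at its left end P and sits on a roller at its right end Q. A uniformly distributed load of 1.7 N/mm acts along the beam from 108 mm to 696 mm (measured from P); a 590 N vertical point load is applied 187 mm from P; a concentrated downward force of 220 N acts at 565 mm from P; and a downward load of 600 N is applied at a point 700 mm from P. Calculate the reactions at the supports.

Resultant of the distributed load: 1.7 × 588 = 999.6 N at 402 mm from P.
Taking moments about P: Q_y·746 − (1.7·588)·402 − 590·187 − 220·565 − 600·700 = 0 → Q_y = 1056469.2/746 = 1416.18 ≈ 1416 N.
ΣF_y = 0: P_y + 1416.18 − 1.7·588 − 590 − 220 − 600 = 0 → P_y = 993.4 N.
ΣF_x = 0: no horizontal applied forces, so P_x = 0.

P_x = 0, P_y = 993.4 N, Q_y = 1416 N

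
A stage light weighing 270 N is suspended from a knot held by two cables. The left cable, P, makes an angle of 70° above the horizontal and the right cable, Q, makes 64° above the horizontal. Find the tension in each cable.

ΣF_x = 0: −T_P·cos70° + T_Q·cos64° = 0 → T_Q = 0.780207·T_P.
ΣF_y = 0: T_P·sin70° + T_Q·sin64° = 270.
Substitute: T_P·(0.939693 + 0.780207·0.898794) = 270 → T_P = 164.54 ≈ 164.5 N.
Then T_Q = 0.780207 × 164.54 = 128.4 N.

T_P = 164.5 N, T_Q = 128.4 N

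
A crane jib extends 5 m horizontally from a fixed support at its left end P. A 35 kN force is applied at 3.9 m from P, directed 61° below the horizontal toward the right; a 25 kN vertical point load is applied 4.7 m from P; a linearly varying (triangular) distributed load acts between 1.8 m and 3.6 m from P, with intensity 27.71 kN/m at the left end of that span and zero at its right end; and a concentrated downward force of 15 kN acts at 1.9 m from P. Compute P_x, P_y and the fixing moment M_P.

Resultant of the triangular load: ½ × 27.71 × 1.8 = 24.939 kN, acting at 2.4 m from P (one-third of the span from the peak).
ΣF_x = 0: P_x + 35·cos61° = 0 → P_x = -16.97 kN.
ΣF_y = 0: P_y − 35·sin61° − 25 − ½·27.71·1.8 − 15 = 0 → P_y = 95.55 kN.
ΣM about P: M_P − 35·sin61°·3.9 − 25·4.7 − (½·27.71·1.8)·2.4 − 15·1.9 = 0 → M_P = 325.2 kN·m.

P_x = -16.97 kN, P_y = 95.55 kN, M_P = 325.2 kN·m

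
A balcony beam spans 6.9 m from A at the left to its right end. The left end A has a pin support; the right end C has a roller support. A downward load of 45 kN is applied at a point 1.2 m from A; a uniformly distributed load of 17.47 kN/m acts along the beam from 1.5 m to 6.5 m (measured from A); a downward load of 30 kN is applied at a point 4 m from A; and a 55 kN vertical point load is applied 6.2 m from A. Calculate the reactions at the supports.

Resultant of the distributed load: 17.47 × 5 = 87.35 kN at 4 m from A.
Taking moments about A: C_y·6.9 − 45·1.2 − (17.47·5)·4 − 30·4 − 55·6.2 = 0 → C_y = 864.4/6.9 = 125.275 ≈ 125.3 kN.
ΣF_y = 0: A_y + 125.275 − 45 − 17.47·5 − 30 − 55 = 0 → A_y = 92.07 kN.
ΣF_x = 0: no horizontal applied forces, so A_x = 0.

A_x = 0, A_y = 92.07 kN, C_y = 125.3 kN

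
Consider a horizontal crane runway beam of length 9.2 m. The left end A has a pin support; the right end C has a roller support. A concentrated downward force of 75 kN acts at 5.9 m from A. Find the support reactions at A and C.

A_x = 0, A_y = 26.90 kN, C_y = 48.10 kN

Taking moments about A: C_y·9.2 − 75·5.9 = 0 → C_y = 442.5/9.2 = 48.0978 ≈ 48.10 kN.
ΣF_y = 0: A_y + 48.0978 − 75 = 0 → A_y = 26.90 kN.
ΣF_x = 0: no horizontal applied forces, so A_x = 0.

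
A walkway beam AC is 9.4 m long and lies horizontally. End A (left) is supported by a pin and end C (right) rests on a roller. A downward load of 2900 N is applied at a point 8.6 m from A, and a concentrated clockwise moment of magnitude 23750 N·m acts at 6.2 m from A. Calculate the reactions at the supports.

A_x = 0, A_y = -2280 N, C_y = 5180 N

Taking moments about A: C_y·9.4 − 2900·8.6 − 23750 = 0 → C_y = 48690/9.4 = 5179.79 ≈ 5180 N.
ΣF_y = 0: A_y + 5179.79 − 2900 = 0 → A_y = -2280 N.
ΣF_x = 0: no horizontal applied forces, so A_x = 0.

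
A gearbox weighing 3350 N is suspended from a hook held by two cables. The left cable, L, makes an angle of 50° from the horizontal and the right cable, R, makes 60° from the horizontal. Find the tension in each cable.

ΣF_x = 0: −T_L·cos50° + T_R·cos60° = 0 → T_R = 1.28558·T_L.
ΣF_y = 0: T_L·sin50° + T_R·sin60° = 3350.
Substitute: T_L·(0.766044 + 1.28558·0.866025) = 3350 → T_L = 1782.49 ≈ 1782 N.
Then T_R = 1.28558 × 1782.49 = 2292 N.

T_L = 1782 N, T_R = 2292 N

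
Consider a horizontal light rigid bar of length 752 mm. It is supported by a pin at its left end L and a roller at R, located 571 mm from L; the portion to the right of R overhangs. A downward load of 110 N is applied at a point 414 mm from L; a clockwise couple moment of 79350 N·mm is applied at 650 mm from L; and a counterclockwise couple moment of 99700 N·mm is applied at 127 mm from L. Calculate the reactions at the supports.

L_x = 0, L_y = 65.88 N, R_y = 44.12 N

ΣM about L: R_y·571 − 110·414 − 79350 + 99700 = 0 → R_y = 25190/571 = 44.1156 ≈ 44.12 N.
ΣF_y = 0: L_y + 44.1156 − 110 = 0 → L_y = 65.88 N.
ΣF_x = 0: no horizontal applied forces, so L_x = 0.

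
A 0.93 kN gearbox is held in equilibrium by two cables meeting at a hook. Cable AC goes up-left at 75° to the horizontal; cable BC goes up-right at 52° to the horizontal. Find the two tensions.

T_AC = 0.7169 kN, T_BC = 0.3014 kN

ΣF_x = 0: −T_AC·cos75° + T_BC·cos52° = 0 → T_BC = 0.420392·T_AC.
ΣF_y = 0: T_AC·sin75° + T_BC·sin52° = 0.93.
Substitute: T_AC·(0.965926 + 0.420392·0.788011) = 0.93 → T_AC = 0.716929 ≈ 0.7169 kN.
Then T_BC = 0.420392 × 0.716929 = 0.3014 kN.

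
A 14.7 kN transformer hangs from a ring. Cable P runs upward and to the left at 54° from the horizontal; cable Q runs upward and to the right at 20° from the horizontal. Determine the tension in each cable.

T_P = 14.37 kN, T_Q = 8.989 kN

ΣF_x = 0: −T_P·cos54° + T_Q·cos20° = 0 → T_Q = 0.625508·T_P.
ΣF_y = 0: T_P·sin54° + T_Q·sin20° = 14.7.
Substitute: T_P·(0.809017 + 0.625508·0.34202) = 14.7 → T_P = 14.3702 ≈ 14.37 kN.
Then T_Q = 0.625508 × 14.3702 = 8.989 kN.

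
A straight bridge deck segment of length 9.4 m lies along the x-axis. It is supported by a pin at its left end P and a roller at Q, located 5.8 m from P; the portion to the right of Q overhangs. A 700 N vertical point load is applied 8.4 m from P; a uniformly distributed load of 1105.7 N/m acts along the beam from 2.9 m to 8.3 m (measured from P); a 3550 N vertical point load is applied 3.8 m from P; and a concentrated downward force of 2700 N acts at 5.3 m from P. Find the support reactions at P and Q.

P_x = 0, P_y = 1349 N, Q_y = 11570 N

Resultant of the distributed load: 1105.7 × 5.4 = 5970.78 N at 5.6 m from P.
Taking moments about P: Q_y·5.8 − 700·8.4 − (1105.7·5.4)·5.6 − 3550·3.8 − 2700·5.3 = 0 → Q_y = 67116.368/5.8 = 11571.8 ≈ 11570 N.
ΣF_y = 0: P_y + 11571.8 − 700 − 1105.7·5.4 − 3550 − 2700 = 0 → P_y = 1349 N.
ΣF_x = 0: no horizontal applied forces, so P_x = 0.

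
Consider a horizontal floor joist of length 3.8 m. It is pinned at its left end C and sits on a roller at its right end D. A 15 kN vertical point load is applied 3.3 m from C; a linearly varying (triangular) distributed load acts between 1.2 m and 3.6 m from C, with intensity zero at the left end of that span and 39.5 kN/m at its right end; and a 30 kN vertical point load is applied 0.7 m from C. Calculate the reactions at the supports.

Resultant of the triangular load: ½ × 39.5 × 2.4 = 47.4 kN, acting at 2.8 m from C (one-third of the span from the peak).
ΣM about C: D_y·3.8 − 15·3.3 − (½·39.5·2.4)·2.8 − 30·0.7 = 0 → D_y = 203.22/3.8 = 53.4789 ≈ 53.48 kN.
ΣF_y = 0: C_y + 53.4789 − 15 − ½·39.5·2.4 − 30 = 0 → C_y = 38.92 kN.
ΣF_x = 0: no horizontal applied forces, so C_x = 0.

C_x = 0, C_y = 38.92 kN, D_y = 53.48 kN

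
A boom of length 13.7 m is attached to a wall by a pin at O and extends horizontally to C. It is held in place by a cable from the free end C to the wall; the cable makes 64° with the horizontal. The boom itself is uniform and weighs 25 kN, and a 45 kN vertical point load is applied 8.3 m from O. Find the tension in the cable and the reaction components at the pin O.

ΣM about O: T·sin64°·13.7 − 25·6.85 − 45·8.3 = 0 → T = 544.75/(13.7·0.898794) = 44.2401 ≈ 44.24 kN.
ΣF_x = 0: O_x − T·cos64° = 0 → O_x = 44.2401 × 0.438371 = 19.39 kN.
ΣF_y = 0: O_y + T·sin64° − 25 − 45 = 0 → O_y = 70 − 44.2401 × 0.898794 = 30.24 kN.

T = 44.24 kN, O_x = 19.39 kN, O_y = 30.24 kN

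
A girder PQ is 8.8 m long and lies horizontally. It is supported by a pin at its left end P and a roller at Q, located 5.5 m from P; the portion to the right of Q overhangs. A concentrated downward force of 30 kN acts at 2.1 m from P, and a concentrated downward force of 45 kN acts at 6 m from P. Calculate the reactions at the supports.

Taking moments about P: Q_y·5.5 − 30·2.1 − 45·6 = 0 → Q_y = 333/5.5 = 60.5455 ≈ 60.55 kN.
ΣF_y = 0: P_y + 60.5455 − 30 − 45 = 0 → P_y = 14.45 kN.
ΣF_x = 0: no horizontal applied forces, so P_x = 0.

P_x = 0, P_y = 14.45 kN, Q_y = 60.55 kN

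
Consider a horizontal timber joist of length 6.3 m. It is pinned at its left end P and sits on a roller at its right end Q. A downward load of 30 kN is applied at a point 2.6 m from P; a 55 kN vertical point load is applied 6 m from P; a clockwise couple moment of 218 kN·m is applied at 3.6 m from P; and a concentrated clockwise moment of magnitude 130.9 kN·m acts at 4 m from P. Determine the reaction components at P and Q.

ΣM about P: Q_y·6.3 − 30·2.6 − 55·6 − 218 − 130.9 = 0 → Q_y = 756.9/6.3 = 120.143 ≈ 120.1 kN.
ΣF_y = 0: P_y + 120.143 − 30 − 55 = 0 → P_y = -35.14 kN.
ΣF_x = 0: no horizontal applied forces, so P_x = 0.

P_x = 0, P_y = -35.14 kN, Q_y = 120.1 kN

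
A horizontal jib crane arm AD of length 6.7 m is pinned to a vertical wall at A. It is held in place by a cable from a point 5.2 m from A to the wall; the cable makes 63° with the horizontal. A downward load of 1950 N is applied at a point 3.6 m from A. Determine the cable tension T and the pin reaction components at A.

T = 1515 N, A_x = 687.9 N, A_y = 600.0 N

ΣM about A: T·sin63°·5.2 − 1950·3.6 = 0 → T = 7020/(5.2·0.891007) = 1515.14 ≈ 1515 N.
ΣF_x = 0: A_x − T·cos63° = 0 → A_x = 1515.14 × 0.45399 = 687.9 N.
ΣF_y = 0: A_y + T·sin63° − 1950 = 0 → A_y = 1950 − 1515.14 × 0.891007 = 600.0 N.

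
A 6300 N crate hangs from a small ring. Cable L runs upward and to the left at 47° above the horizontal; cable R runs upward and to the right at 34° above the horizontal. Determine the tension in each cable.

T_L = 5288 N, T_R = 4350 N

ΣF_x = 0: −T_L·cos47° + T_R·cos34° = 0 → T_R = 0.822639·T_L.
ΣF_y = 0: T_L·sin47° + T_R·sin34° = 6300.
Substitute: T_L·(0.731354 + 0.822639·0.559193) = 6300 → T_L = 5288.04 ≈ 5288 N.
Then T_R = 0.822639 × 5288.04 = 4350 N.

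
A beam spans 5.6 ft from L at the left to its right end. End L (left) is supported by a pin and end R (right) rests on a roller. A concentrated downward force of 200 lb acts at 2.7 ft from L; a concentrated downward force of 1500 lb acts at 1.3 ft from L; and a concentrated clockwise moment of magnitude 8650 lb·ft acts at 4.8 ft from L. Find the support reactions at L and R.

Moments about L: R_y·5.6 − 200·2.7 − 1500·1.3 − 8650 = 0 → R_y = 11140/5.6 = 1989.29 ≈ 1989 lb.
ΣF_y = 0: L_y + 1989.29 − 200 − 1500 = 0 → L_y = -289.3 lb.
ΣF_x = 0: no horizontal applied forces, so L_x = 0.

L_x = 0, L_y = -289.3 lb, R_y = 1989 lb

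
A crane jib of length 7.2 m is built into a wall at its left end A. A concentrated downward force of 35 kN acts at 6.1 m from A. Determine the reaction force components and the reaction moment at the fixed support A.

A_x = 0, A_y = 35.00 kN, M_A = 213.5 kN·m

ΣF_x = 0: A_x = 0.
ΣF_y = 0: A_y − 35 = 0 → A_y = 35.00 kN.
ΣM about A: M_A − 35·6.1 = 0 → M_A = 213.5 kN·m.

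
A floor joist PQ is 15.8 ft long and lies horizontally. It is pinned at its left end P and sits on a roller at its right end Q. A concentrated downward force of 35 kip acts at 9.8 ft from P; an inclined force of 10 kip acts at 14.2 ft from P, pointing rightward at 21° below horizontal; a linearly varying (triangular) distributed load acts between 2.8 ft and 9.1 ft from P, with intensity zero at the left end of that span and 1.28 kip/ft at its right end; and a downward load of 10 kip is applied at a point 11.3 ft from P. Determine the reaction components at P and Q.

P_x = -9.336 kip, P_y = 18.75 kip, Q_y = 33.87 kip

Resultant of the triangular load: ½ × 1.28 × 6.3 = 4.032 kip, acting at 7 ft from P (one-third of the span from the peak).
Moments about P: Q_y·15.8 − 35·9.8 − 10·sin21°·14.2 − (½·1.28·6.3)·7 − 10·11.3 = 0 → Q_y = 535.112/15.8 = 33.8678 ≈ 33.87 kip.
ΣF_y = 0: P_y + 33.8678 − 35 − 10·sin21° − ½·1.28·6.3 − 10 = 0 → P_y = 18.75 kip.
ΣF_x = 0: P_x + 10·cos21° = 0 → P_x = -9.336 kip.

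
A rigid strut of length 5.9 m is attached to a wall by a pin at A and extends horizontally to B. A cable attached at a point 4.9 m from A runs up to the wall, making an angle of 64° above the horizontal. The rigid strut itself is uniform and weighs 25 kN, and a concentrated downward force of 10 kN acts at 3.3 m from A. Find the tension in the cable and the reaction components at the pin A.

T = 24.24 kN, A_x = 10.63 kN, A_y = 13.21 kN

ΣM about A: T·sin64°·4.9 − 25·2.95 − 10·3.3 = 0 → T = 106.75/(4.9·0.898794) = 24.2388 ≈ 24.24 kN.
ΣF_x = 0: A_x − T·cos64° = 0 → A_x = 24.2388 × 0.438371 = 10.63 kN.
ΣF_y = 0: A_y + T·sin64° − 25 − 10 = 0 → A_y = 35 − 24.2388 × 0.898794 = 13.21 kN.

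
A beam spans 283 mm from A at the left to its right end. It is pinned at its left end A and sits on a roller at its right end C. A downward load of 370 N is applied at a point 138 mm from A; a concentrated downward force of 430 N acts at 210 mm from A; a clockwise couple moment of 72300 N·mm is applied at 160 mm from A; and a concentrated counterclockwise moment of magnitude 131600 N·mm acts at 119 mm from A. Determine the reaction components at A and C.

A_x = 0, A_y = 510.0 N, C_y = 290.0 N

Taking moments about A: C_y·283 − 370·138 − 430·210 − 72300 + 131600 = 0 → C_y = 82060/283 = 289.965 ≈ 290.0 N.
ΣF_y = 0: A_y + 289.965 − 370 − 430 = 0 → A_y = 510.0 N.
ΣF_x = 0: no horizontal applied forces, so A_x = 0.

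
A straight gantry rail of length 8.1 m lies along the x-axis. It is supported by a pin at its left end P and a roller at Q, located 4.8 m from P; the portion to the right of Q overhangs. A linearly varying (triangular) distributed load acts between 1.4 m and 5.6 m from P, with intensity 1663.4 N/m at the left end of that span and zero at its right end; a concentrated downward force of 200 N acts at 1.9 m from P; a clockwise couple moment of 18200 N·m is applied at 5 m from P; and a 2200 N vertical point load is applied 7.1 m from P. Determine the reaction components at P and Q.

P_x = 0, P_y = -3270 N, Q_y = 9163 N

Resultant of the triangular load: ½ × 1663.4 × 4.2 = 3493.14 N, acting at 2.8 m from P (one-third of the span from the peak).
Taking moments about P: Q_y·4.8 − (½·1663.4·4.2)·2.8 − 200·1.9 − 18200 − 2200·7.1 = 0 → Q_y = 43980.792/4.8 = 9162.67 ≈ 9163 N.
ΣF_y = 0: P_y + 9162.67 − ½·1663.4·4.2 − 200 − 2200 = 0 → P_y = -3270 N.
ΣF_x = 0: no horizontal applied forces, so P_x = 0.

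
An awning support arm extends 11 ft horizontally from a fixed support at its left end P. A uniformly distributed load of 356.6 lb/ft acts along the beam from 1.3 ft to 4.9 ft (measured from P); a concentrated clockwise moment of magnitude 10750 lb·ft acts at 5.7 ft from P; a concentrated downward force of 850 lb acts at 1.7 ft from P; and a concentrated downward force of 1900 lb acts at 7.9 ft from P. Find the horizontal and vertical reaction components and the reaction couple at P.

Resultant of the distributed load: 356.6 × 3.6 = 1283.76 lb at 3.1 ft from P.
ΣF_x = 0: P_x = 0.
ΣF_y = 0: P_y − 356.6·3.6 − 850 − 1900 = 0 → P_y = 4034 lb.
ΣM about P: M_P − (356.6·3.6)·3.1 − 10750 − 850·1.7 − 1900·7.9 = 0 → M_P = 31180 lb·ft.

P_x = 0, P_y = 4034 lb, M_P = 31180 lb·ft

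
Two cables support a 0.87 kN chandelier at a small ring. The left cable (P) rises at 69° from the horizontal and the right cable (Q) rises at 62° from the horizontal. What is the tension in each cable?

T_P = 0.5412 kN, T_Q = 0.4131 kN

ΣF_x = 0: −T_P·cos69° + T_Q·cos62° = 0 → T_Q = 0.763343·T_P.
ΣF_y = 0: T_P·sin69° + T_Q·sin62° = 0.87.
Substitute: T_P·(0.93358 + 0.763343·0.882948) = 0.87 → T_P = 0.541189 ≈ 0.5412 kN.
Then T_Q = 0.763343 × 0.541189 = 0.4131 kN.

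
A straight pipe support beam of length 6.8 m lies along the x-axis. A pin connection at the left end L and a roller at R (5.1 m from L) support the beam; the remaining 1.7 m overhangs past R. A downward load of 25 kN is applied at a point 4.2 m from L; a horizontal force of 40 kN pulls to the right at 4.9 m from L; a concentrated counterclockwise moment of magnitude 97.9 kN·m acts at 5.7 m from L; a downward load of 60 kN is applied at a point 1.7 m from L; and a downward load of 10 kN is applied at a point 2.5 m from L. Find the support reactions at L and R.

L_x = -40.00 kN, L_y = 68.71 kN, R_y = 26.29 kN

Taking moments about L: R_y·5.1 − 25·4.2 + 97.9 − 60·1.7 − 10·2.5 = 0 → R_y = 134.1/5.1 = 26.2941 ≈ 26.29 kN.
ΣF_y = 0: L_y + 26.2941 − 25 − 60 − 10 = 0 → L_y = 68.71 kN.
ΣF_x = 0: L_x + 40 = 0 → L_x = -40.00 kN.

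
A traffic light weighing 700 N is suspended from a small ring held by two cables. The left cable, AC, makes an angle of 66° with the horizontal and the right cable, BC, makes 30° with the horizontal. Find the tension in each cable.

ΣF_x = 0: −T_AC·cos66° + T_BC·cos30° = 0 → T_BC = 0.469659·T_AC.
ΣF_y = 0: T_AC·sin66° + T_BC·sin30° = 700.
Substitute: T_AC·(0.913545 + 0.469659·0.5) = 700 → T_AC = 609.557 ≈ 609.6 N.
Then T_BC = 0.469659 × 609.557 = 286.3 N.

T_AC = 609.6 N, T_BC = 286.3 N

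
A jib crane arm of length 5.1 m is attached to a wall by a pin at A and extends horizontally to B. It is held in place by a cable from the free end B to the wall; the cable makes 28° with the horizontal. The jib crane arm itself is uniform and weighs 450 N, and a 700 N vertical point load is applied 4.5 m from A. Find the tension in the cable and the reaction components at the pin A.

ΣM about A: T·sin28°·5.1 − 450·2.55 − 700·4.5 = 0 → T = 4297.5/(5.1·0.469472) = 1794.88 ≈ 1795 N.
ΣF_x = 0: A_x − T·cos28° = 0 → A_x = 1794.88 × 0.882948 = 1585 N.
ΣF_y = 0: A_y + T·sin28° − 450 − 700 = 0 → A_y = 1150 − 1794.88 × 0.469472 = 307.4 N.

T = 1795 N, A_x = 1585 N, A_y = 307.4 N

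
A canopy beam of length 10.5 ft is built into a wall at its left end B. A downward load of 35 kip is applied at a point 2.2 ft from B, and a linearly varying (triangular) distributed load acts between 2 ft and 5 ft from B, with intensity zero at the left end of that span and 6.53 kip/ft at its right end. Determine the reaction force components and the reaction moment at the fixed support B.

B_x = 0, B_y = 44.80 kip, M_B = 116.2 kip·ft

Resultant of the triangular load: ½ × 6.53 × 3 = 9.795 kip, acting at 4 ft from B (one-third of the span from the peak).
ΣF_x = 0: B_x = 0.
ΣF_y = 0: B_y − 35 − ½·6.53·3 = 0 → B_y = 44.80 kip.
ΣM about B: M_B − 35·2.2 − (½·6.53·3)·4 = 0 → M_B = 116.2 kip·ft.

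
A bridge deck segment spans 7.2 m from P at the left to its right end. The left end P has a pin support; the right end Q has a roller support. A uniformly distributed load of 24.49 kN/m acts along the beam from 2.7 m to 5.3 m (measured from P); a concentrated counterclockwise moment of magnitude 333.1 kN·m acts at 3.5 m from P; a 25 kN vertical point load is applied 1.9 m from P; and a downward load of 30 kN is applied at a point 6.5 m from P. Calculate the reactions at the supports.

P_x = 0, P_y = 95.88 kN, Q_y = 22.79 kN

Resultant of the distributed load: 24.49 × 2.6 = 63.674 kN at 4 m from P.
Taking moments about P: Q_y·7.2 − (24.49·2.6)·4 + 333.1 − 25·1.9 − 30·6.5 = 0 → Q_y = 164.096/7.2 = 22.7911 ≈ 22.79 kN.
ΣF_y = 0: P_y + 22.7911 − 24.49·2.6 − 25 − 30 = 0 → P_y = 95.88 kN.
ΣF_x = 0: no horizontal applied forces, so P_x = 0.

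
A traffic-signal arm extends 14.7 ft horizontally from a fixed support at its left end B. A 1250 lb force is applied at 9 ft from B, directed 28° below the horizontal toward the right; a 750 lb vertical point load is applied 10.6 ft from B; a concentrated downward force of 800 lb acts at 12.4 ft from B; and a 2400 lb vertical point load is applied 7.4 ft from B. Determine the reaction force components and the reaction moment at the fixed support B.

B_x = -1104 lb, B_y = 4537 lb, M_B = 40910 lb·ft

ΣF_x = 0: B_x + 1250·cos28° = 0 → B_x = -1104 lb.
ΣF_y = 0: B_y − 1250·sin28° − 750 − 800 − 2400 = 0 → B_y = 4537 lb.
ΣM about B: M_B − 1250·sin28°·9 − 750·10.6 − 800·12.4 − 2400·7.4 = 0 → M_B = 40910 lb·ft.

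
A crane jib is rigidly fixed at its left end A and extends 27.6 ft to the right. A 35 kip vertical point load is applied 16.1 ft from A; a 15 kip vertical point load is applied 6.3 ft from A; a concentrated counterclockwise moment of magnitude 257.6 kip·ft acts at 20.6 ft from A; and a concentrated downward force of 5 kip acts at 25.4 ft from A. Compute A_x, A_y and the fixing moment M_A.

ΣF_x = 0: A_x = 0.
ΣF_y = 0: A_y − 35 − 15 − 5 = 0 → A_y = 55.00 kip.
ΣM about A: M_A − 35·16.1 − 15·6.3 + 257.6 − 5·25.4 = 0 → M_A = 527.4 kip·ft.

A_x = 0, A_y = 55.00 kip, M_A = 527.4 kip·ft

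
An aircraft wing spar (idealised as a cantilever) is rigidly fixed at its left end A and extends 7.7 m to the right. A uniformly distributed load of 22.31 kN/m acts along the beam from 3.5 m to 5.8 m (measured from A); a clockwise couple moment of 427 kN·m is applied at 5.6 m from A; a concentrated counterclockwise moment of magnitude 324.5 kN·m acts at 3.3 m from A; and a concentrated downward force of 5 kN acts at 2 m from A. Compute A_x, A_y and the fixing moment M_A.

Resultant of the distributed load: 22.31 × 2.3 = 51.313 kN at 4.65 m from A.
ΣF_x = 0: A_x = 0.
ΣF_y = 0: A_y − 22.31·2.3 − 5 = 0 → A_y = 56.31 kN.
ΣM about A: M_A − (22.31·2.3)·4.65 − 427 + 324.5 − 5·2 = 0 → M_A = 351.1 kN·m.

A_x = 0, A_y = 56.31 kN, M_A = 351.1 kN·m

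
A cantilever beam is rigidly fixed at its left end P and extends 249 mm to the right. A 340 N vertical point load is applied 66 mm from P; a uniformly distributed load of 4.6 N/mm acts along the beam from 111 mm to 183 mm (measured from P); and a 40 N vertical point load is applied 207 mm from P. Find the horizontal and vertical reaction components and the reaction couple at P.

Resultant of the distributed load: 4.6 × 72 = 331.2 N at 147 mm from P.
ΣF_x = 0: P_x = 0.
ΣF_y = 0: P_y − 340 − 4.6·72 − 40 = 0 → P_y = 711.2 N.
ΣM about P: M_P − 340·66 − (4.6·72)·147 − 40·207 = 0 → M_P = 79410 N·mm.

P_x = 0, P_y = 711.2 N, M_P = 79410 N·mm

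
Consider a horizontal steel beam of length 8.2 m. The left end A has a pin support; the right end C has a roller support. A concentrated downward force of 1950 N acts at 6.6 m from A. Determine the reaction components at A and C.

Taking moments about A: C_y·8.2 − 1950·6.6 = 0 → C_y = 12870/8.2 = 1569.51 ≈ 1570 N.
ΣF_y = 0: A_y + 1569.51 − 1950 = 0 → A_y = 380.5 N.
ΣF_x = 0: no horizontal applied forces, so A_x = 0.

A_x = 0, A_y = 380.5 N, C_y = 1570 N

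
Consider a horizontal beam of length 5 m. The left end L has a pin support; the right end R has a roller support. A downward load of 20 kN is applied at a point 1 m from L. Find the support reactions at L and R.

Taking moments about L: R_y·5 − 20·1 = 0 → R_y = 20/5 = 4.000 kN.
ΣF_y = 0: L_y + 4 − 20 = 0 → L_y = 16.00 kN.
ΣF_x = 0: no horizontal applied forces, so L_x = 0.

L_x = 0, L_y = 16.00 kN, R_y = 4.000 kN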